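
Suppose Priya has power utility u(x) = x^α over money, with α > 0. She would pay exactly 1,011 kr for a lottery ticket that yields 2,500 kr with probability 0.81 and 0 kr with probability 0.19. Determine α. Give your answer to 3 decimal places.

The lottery's expected utility is 0.81·u(2500) + 0.19·u(0) = 0.81·2500^α (since u(0) = 0 for α > 0).
Setting u(1011) equal to that: 1011^α = 0.81·2500^α ⇒ (1011/2500)^α = 0.81.
Take logs: α = ln 0.81 / ln(1011/2500) ≈ 0.23275.

α ≈ 0.233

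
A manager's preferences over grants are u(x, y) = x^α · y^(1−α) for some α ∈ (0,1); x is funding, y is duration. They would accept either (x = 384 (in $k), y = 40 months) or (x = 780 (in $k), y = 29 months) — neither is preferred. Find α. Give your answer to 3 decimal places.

α ≈ 0.312

Indifference: 384^α · 40^(1−α) = 780^α · 29^(1−α).
Rearrange to (384/780)^α = (29/40)^(1−α) and take logs: α·-0.708651 = (1−α)·-0.321584.
Thus α·(-1.030235) = -0.321584, so α = -0.321584/-1.030235 ≈ 0.312.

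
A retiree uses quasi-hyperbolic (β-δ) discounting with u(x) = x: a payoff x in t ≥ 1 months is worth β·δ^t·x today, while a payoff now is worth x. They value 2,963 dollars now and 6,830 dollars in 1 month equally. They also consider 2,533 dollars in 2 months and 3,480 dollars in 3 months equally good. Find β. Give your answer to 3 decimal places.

β ≈ 0.596

The second indifference involves only future payoffs, so β cancels: β·δ^2·2533 = β·δ^3·3480, giving δ = 2533/3480 = 0.72787.
The first indifference: 2963 = β·δ·6830, so β = 2963/(δ·6830) = 2963/(0.72787·6830) ≈ 0.596.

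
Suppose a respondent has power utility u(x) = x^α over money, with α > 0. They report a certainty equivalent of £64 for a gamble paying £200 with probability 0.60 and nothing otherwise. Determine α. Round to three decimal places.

EU(lottery) = 0.60·200^α + 0.40·0 = 0.60·200^α.
Indifference: 64^α = 0.60·200^α, so (64/200)^α = 0.60.
α = ln(0.60) / ln(64/200) = -0.510826/-1.139434 ≈ 0.448.

α ≈ 0.448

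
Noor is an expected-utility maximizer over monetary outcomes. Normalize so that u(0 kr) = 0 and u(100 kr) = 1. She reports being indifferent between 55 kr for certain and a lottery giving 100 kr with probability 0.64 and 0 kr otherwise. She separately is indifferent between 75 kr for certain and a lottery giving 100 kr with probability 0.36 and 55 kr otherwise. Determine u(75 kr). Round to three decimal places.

0.770

The first gamble pins u(55 kr): it must equal 0.64·1 + 0.36·0 = 0.64.
Then u(75 kr) = 0.36·u(100 kr) + 0.64·u(55 kr) = 0.36·1.00 + 0.64·0.64 = 0.7696.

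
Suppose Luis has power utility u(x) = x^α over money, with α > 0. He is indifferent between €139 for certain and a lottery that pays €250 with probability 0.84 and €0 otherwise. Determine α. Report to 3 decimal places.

α ≈ 0.297

Since u(0) = 0, the lottery's EU is 0.84·250^α.
Equating: 139^α = 0.84·250^α, i.e. 0.5560^α = 0.84.
Take logs: α = ln 0.84 / ln(139/250) ≈ 0.29703.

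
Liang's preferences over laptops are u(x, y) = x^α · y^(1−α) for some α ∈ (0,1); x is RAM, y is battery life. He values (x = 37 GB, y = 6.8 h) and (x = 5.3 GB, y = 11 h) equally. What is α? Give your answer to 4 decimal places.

α ≈ 0.1984

The Cobb–Douglas utilities coincide, so 37^α·6.8^(1−α) = 5.3^α·11^(1−α).
(37/5.3)^α = (11/6.8)^(1−α); take logs: α·ln(37/5.3) = (1−α)·ln(11/6.8), i.e. α·1.9432111 = (1−α)·0.4809727.
So α/(1−α) = (0.4809727)/(1.9432111) = 0.2475144, and α = 0.2475144/1.2475144 ≈ 0.1984.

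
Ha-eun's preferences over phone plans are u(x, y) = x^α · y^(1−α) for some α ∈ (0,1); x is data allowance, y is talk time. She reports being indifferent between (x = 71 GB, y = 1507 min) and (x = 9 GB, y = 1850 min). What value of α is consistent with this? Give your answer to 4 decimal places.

Set the two utilities equal: 71^α·1507^(1−α) = 9^α·1850^(1−α).
(71/9)^α = (1850/1507)^(1−α); take logs: α·ln(71/9) = (1−α)·ln(1850/1507), i.e. α·2.0654553 = (1−α)·0.2050647.
Thus α·(2.2705200) = 0.2050647, so α = 0.2050647/2.2705200 ≈ 0.0903.

α ≈ 0.0903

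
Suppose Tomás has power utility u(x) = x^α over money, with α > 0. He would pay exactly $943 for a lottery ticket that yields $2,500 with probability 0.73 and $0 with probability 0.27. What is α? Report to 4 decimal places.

α ≈ 0.3228

EU(lottery) = 0.73·2500^α + 0.27·0 = 0.73·2500^α.
Indifference: 943^α = 0.73·2500^α, so (943/2500)^α = 0.73.
Take logs: α = ln 0.73 / ln(943/2500) ≈ 0.322787.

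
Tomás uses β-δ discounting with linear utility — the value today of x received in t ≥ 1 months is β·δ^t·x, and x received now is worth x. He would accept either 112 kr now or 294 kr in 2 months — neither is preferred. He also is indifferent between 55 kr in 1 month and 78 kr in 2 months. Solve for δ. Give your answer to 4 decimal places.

δ ≈ 0.7051

The second indifference involves only future payoffs, so β cancels: β·δ^1·55 = β·δ^2·78, giving δ = 55/78 = 0.70513.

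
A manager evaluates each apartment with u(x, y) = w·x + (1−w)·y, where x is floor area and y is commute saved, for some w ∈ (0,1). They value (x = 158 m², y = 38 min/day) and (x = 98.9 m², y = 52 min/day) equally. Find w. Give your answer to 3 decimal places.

u(158,38) = u(98.9,52) means w·158 + (1−w)·38 = w·98.9 + (1−w)·52.
Collecting terms: w·59.1 = (1−w)·14.
So w/(1−w) = 14/59.1 = 0.2369, giving w = 14/(59.1+14) = 0.192.

w = 0.192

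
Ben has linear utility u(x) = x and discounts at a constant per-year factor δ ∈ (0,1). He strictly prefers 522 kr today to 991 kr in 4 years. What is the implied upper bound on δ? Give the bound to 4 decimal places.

δ < 0.8519

The preference means 522 > δ^4·991.
So δ^4 < 522/991 = 0.52674; taking the 4th root of both positive sides preserves the inequality.
δ < (522/991)^(1/4) ≈ 0.8519.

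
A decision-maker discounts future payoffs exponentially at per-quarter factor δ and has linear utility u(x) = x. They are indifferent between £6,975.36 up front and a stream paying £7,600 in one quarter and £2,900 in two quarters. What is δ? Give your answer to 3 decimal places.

The stream is worth 7600δ + 2900δ² today, so 7600δ + 2900δ² = 6975.36.
Rearranged: 2900δ² + 7600δ − 6975.36 = 0.
δ = (−7600 + √(7600² + 4·2900·6975.36)) / (2·2900) = (−7600 + √138674176.00) / 5800 ≈ 0.720.

δ ≈ 0.720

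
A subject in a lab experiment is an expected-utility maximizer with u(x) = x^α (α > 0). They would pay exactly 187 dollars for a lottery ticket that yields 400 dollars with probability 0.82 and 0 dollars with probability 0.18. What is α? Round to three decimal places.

α ≈ 0.261

Since u(0) = 0, the lottery's EU is 0.82·400^α.
Indifference: 187^α = 0.82·400^α, so (187/400)^α = 0.82.
α = ln(0.82) / ln(187/400) = -0.198451/-0.760356 ≈ 0.261.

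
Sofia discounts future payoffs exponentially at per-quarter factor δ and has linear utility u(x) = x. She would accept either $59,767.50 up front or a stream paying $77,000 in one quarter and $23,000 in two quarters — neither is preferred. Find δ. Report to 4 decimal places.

δ ≈ 0.6500

Equating present values: 59767.50 = 77000δ + 23000δ².
So 23000δ² + 77000δ − 59767.50 = 0.
δ = (−77000 + √(77000² + 4·23000·59767.50)) / (2·23000) = (−77000 + √11427610000.00) / 46000 ≈ 0.6500.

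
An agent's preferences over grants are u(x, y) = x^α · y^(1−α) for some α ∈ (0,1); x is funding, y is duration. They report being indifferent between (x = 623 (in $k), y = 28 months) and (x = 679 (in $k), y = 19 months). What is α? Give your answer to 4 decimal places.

Indifference: 623^α · 28^(1−α) = 679^α · 19^(1−α).
Rearrange to (623/679)^α = (19/28)^(1−α) and take logs: α·-0.0860746 = (1−α)·-0.3877655.
Thus α·(-0.4738401) = -0.3877655, so α = -0.3877655/-0.4738401 ≈ 0.8183.

α ≈ 0.8183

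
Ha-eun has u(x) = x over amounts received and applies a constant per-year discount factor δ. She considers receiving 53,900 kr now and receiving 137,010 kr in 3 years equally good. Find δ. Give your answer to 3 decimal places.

δ ≈ 0.733

The payoff in 3 years is discounted by δ^3, so u(53900) = δ^3·u(137010) and δ^3 = u(53900)/u(137010).
With u(x) = x: δ^3 = 53900/137010 = 0.39340.
So δ = 0.39340^(1/3) ≈ 0.733.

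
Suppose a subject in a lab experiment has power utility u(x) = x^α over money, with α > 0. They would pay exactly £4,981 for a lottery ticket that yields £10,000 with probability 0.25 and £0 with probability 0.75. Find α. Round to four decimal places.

The lottery's expected utility is 0.25·u(10000) + 0.75·u(0) = 0.25·10000^α (since u(0) = 0 for α > 0).
Setting u(4981) equal to that: 4981^α = 0.25·10000^α ⇒ (4981/10000)^α = 0.25.
α = ln(0.25) / ln(4981/10000) = -1.3862944/-0.6969544 ≈ 1.9891.

α ≈ 1.9891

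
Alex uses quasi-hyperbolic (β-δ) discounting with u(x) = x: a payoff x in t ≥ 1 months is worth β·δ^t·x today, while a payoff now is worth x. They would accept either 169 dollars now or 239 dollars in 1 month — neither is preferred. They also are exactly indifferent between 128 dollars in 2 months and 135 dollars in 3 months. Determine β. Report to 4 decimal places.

From the later pair, β·δ^2·128 = β·δ^3·135; dividing through, δ = 128/135 = 0.94815.
Substituting δ into 169 = β·δ·239: β = 169/(226.607) ≈ 0.7458.

β ≈ 0.7458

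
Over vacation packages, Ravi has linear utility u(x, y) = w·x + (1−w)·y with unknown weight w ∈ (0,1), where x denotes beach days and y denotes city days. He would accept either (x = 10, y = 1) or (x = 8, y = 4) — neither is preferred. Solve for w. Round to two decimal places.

u(10,1) = u(8,4) means w·10 + (1−w)·1 = w·8 + (1−w)·4.
w·(10−8) = (1−w)·(4−1), i.e. w·2 = (1−w)·3.
Hence w = 3/(2+3) = 3/5 = 0.60.

w = 0.60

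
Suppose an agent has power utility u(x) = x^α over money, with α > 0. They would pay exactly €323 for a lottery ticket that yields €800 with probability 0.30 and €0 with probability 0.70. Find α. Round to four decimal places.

α ≈ 1.3275

Since u(0) = 0, the lottery's EU is 0.30·800^α.
Indifference: 323^α = 0.30·800^α, so (323/800)^α = 0.30.
α = ln(0.30) / ln(323/800) = -1.2039728/-0.9069594 ≈ 1.3275.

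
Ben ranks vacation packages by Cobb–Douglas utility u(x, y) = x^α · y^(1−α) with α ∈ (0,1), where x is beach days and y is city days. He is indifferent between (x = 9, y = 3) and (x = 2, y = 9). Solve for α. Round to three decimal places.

Indifference: 9^α · 3^(1−α) = 2^α · 9^(1−α).
Taking logs: α·ln 9 + (1−α)·ln 3 = α·ln 2 + (1−α)·ln 9, i.e. α·1.504077 = (1−α)·1.098612.
With A = 1.504077 and B = 1.098612: α·A = (1−α)·B, so α = B/(A+B) = 1.098612/2.602689 ≈ 0.422.

α ≈ 0.422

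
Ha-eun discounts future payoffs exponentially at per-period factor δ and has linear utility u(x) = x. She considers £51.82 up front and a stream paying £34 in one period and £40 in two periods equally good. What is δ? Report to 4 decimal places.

Present value of the stream is 34·δ + 40·δ². Indifference gives 34δ + 40δ² = 51.82.
That is, 40δ² + 34δ − 51.82 = 0, a quadratic in δ.
By the quadratic formula (taking the positive root), δ = (−34 + √9447.20) / 80 ≈ 0.7900.

δ ≈ 0.7900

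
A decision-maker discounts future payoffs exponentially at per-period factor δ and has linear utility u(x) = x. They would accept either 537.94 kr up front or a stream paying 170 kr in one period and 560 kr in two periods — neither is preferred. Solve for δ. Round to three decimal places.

δ ≈ 0.840

The stream is worth 170δ + 560δ² today, so 170δ + 560δ² = 537.94.
So 560δ² + 170δ − 537.94 = 0.
The positive root is δ = [−170 + √(170² + 4·560·537.94)] / (2·560) = (−170 + 1110.804)/1120 ≈ 0.840.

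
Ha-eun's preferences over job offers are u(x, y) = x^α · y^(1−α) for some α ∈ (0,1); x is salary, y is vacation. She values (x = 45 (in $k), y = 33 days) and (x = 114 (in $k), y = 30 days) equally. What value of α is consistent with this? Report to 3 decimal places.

Indifference: 45^α · 33^(1−α) = 114^α · 30^(1−α).
Rearrange to (45/114)^α = (30/33)^(1−α) and take logs: α·-0.929536 = (1−α)·-0.095310.
With A = -0.929536 and B = -0.095310: α·A = (1−α)·B, so α = B/(A+B) = -0.095310/-1.024846 ≈ 0.093.

α ≈ 0.093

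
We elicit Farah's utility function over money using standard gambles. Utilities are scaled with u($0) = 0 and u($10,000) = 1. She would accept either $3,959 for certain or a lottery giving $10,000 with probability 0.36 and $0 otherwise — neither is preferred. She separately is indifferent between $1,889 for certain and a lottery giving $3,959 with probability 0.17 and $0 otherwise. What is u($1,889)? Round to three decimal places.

0.061

First, u($3,959) = 0.36·u($10,000) + 0.64·u($0) = 0.36.
Chaining: u($1,889) = 0.17·0.36 + 0.83·0.00 = 0.0612.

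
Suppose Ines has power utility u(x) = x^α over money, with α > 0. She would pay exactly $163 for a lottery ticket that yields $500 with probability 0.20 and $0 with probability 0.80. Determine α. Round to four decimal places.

α ≈ 1.4359

The lottery's expected utility is 0.20·u(500) + 0.80·u(0) = 0.20·500^α (since u(0) = 0 for α > 0).
Setting u(163) equal to that: 163^α = 0.20·500^α ⇒ (163/500)^α = 0.20.
Taking logs: α·ln(163/500) = ln(0.20), so α = -1.6094379 / -1.1208579 ≈ 1.4359.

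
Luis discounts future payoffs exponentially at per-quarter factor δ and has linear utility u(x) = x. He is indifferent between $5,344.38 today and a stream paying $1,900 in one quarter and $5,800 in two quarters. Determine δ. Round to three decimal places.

δ ≈ 0.810

The stream is worth 1900δ + 5800δ² today, so 1900δ + 5800δ² = 5344.38.
That is, 5800δ² + 1900δ − 5344.38 = 0, a quadratic in δ.
By the quadratic formula (taking the positive root), δ = (−1900 + √127599616.00) / 11600 ≈ 0.810.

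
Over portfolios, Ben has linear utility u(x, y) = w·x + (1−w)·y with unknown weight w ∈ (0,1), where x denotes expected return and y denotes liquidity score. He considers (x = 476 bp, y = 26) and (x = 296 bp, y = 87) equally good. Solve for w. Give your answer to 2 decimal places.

w = 0.25

Equating utilities: w·476 + (1−w)·26 = w·296 + (1−w)·87.
Collecting terms: w·180 = (1−w)·61.
So w/(1−w) = 61/180 = 0.3389, giving w = 61/(180+61) = 0.25.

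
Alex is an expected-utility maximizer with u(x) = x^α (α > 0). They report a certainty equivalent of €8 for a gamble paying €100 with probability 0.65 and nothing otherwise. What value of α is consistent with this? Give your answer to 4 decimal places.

α ≈ 0.1706

The lottery's expected utility is 0.65·u(100) + 0.35·u(0) = 0.65·100^α (since u(0) = 0 for α > 0).
Equating: 8^α = 0.65·100^α, i.e. 0.0800^α = 0.65.
Take logs: α = ln 0.65 / ln(8/100) ≈ 0.170558.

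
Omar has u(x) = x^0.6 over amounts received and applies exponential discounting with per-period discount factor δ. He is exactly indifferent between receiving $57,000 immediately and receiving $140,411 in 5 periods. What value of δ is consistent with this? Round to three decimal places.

δ ≈ 0.897

The payoff in 5 periods is discounted by δ^5, so u(57000) = δ^5·u(140411) and δ^5 = u(57000)/u(140411).
With u(x) = x^0.6: δ^5 = 57000^0.6/140411^0.6 = (57000/140411)^0.6 = 0.58222.
Hence δ = (0.58222)^(1/5) = 0.89746.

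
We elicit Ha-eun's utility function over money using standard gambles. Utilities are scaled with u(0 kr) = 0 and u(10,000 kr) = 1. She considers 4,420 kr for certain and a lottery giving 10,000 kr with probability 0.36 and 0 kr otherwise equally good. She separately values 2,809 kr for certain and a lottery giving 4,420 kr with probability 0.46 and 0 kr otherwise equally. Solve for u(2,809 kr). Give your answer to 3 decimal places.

0.166

The first gamble pins u(4,420 kr): it must equal 0.36·1 + 0.64·0 = 0.36.
Then u(2,809 kr) = 0.46·u(4,420 kr) + 0.54·u(0 kr) = 0.46·0.36 + 0.54·0.00 = 0.1656.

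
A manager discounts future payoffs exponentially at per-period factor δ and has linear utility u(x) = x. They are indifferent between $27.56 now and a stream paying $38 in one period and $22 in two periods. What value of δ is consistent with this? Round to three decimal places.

Present value of the stream is 38·δ + 22·δ². Indifference gives 38δ + 22δ² = 27.56.
That is, 22δ² + 38δ − 27.56 = 0, a quadratic in δ.
By the quadratic formula (taking the positive root), δ = (−38 + √3869.28) / 44 ≈ 0.550.

δ ≈ 0.550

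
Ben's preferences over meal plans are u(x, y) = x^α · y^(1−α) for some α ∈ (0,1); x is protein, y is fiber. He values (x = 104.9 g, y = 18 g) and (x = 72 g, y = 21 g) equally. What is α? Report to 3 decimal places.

Set the two utilities equal: 104.9^α·18^(1−α) = 72^α·21^(1−α).
(104.9/72)^α = (21/18)^(1−α); take logs: α·ln(104.9/72) = (1−α)·ln(21/18), i.e. α·0.376341 = (1−α)·0.154151.
Thus α·(0.530492) = 0.154151, so α = 0.154151/0.530492 ≈ 0.291.

α ≈ 0.291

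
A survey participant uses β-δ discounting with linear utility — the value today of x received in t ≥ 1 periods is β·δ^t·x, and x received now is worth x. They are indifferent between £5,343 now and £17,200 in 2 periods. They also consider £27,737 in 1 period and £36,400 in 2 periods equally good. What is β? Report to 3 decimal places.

The second indifference involves only future payoffs, so β cancels: β·δ^1·27737 = β·δ^2·36400, giving δ = 27737/36400 = 0.76201.
The first indifference: 5343 = β·δ^2·17200, so β = 5343/(δ^2·17200) = 5343/(0.58065·17200) ≈ 0.535.

β ≈ 0.535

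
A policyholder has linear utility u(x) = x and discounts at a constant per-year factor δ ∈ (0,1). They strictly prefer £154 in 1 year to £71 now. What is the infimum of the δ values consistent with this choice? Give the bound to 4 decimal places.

δ > 0.4610

The preference means 71 < δ·154.
So δ > 71/154 = 0.46104.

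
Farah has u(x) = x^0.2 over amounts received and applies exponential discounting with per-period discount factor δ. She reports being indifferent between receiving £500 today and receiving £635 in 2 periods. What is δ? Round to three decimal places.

Indifference means u(500) = δ^2 · u(635), so δ^2 = u(500)/u(635).
With u(x) = x^0.2: δ^2 = 500^0.2/635^0.2 = (500/635)^0.2 = 0.95332.
So δ = 0.95332^(1/2) ≈ 0.976.

δ ≈ 0.976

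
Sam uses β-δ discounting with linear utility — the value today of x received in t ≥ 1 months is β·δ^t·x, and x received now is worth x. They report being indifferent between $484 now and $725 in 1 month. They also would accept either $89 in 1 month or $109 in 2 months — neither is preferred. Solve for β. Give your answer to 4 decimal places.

Both payoffs in the second observation are in the future, so β drops out: δ^1·89 = δ^2·109 ⇒ δ = 89/109 = 0.81651.
Substituting δ into 484 = β·δ·725: β = 484/(591.972) ≈ 0.8176.

β ≈ 0.8176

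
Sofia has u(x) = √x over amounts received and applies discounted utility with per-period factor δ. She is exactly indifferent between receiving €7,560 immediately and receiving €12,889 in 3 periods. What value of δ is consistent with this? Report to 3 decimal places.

Indifference means u(7560) = δ^3 · u(12889), so δ^3 = u(7560)/u(12889).
Since u(x) = √x, δ^3 = √(7560/12889) = 0.76586.
Hence δ = (0.76586)^(1/3) = 0.91492.

δ ≈ 0.915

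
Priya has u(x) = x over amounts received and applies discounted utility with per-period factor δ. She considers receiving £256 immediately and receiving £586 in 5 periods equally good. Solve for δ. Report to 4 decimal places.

δ ≈ 0.8474

The payoff in 5 periods is discounted by δ^5, so u(256) = δ^5·u(586) and δ^5 = u(256)/u(586).
With u(x) = x: δ^5 = 256/586 = 0.43686.
Hence δ = (0.43686)^(1/5) = 0.847361.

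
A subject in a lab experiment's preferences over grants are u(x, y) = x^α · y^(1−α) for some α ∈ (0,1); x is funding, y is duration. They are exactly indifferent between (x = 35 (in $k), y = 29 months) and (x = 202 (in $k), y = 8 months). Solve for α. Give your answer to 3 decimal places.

The Cobb–Douglas utilities coincide, so 35^α·29^(1−α) = 202^α·8^(1−α).
Rearrange to (35/202)^α = (8/29)^(1−α) and take logs: α·-1.752920 = (1−α)·-1.287854.
Thus α·(-3.040774) = -1.287854, so α = -1.287854/-3.040774 ≈ 0.424.

α ≈ 0.424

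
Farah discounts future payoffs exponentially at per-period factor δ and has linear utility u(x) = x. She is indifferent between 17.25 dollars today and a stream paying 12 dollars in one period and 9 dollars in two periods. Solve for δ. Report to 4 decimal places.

δ ≈ 0.8699

The stream is worth 12δ + 9δ² today, so 12δ + 9δ² = 17.25.
That is, 9δ² + 12δ − 17.25 = 0, a quadratic in δ.
The positive root is δ = [−12 + √(12² + 4·9·17.25)] / (2·9) = (−12 + 27.659)/18 ≈ 0.8699.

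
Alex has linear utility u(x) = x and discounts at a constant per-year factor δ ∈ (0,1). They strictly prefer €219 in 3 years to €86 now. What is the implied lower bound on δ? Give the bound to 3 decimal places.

Comparing present values: 86 < δ^3·219.
Dividing by 219: δ^3 > 0.39269. Both sides are positive, so the cube root keeps the direction.
δ > (86/219)^(1/3) ≈ 0.732.

δ > 0.732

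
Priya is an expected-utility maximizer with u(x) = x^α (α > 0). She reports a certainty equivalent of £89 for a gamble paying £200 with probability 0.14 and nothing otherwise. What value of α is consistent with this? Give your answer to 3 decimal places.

EU(lottery) = 0.14·200^α + 0.86·0 = 0.14·200^α.
Indifference: 89^α = 0.14·200^α, so (89/200)^α = 0.14.
Taking logs: α·ln(89/200) = ln(0.14), so α = -1.966113 / -0.809681 ≈ 2.428.

α ≈ 2.428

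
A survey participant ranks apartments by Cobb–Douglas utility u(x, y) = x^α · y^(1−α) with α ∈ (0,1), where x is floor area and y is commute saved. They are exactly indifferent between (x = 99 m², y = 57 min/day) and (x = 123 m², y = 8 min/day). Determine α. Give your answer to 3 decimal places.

α ≈ 0.900

Indifference: 99^α · 57^(1−α) = 123^α · 8^(1−α).
(99/123)^α = (8/57)^(1−α); take logs: α·ln(99/123) = (1−α)·ln(8/57), i.e. α·-0.217065 = (1−α)·-1.963610.
So α/(1−α) = (-1.963610)/(-0.217065) = 9.046184, and α = 9.046184/10.046184 ≈ 0.900.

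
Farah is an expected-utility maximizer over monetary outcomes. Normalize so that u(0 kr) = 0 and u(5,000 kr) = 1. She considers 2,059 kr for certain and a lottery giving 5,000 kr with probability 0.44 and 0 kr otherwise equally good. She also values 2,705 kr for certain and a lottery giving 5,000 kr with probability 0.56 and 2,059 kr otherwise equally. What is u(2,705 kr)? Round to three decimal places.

0.754

The first gamble pins u(2,059 kr): it must equal 0.44·1 + 0.56·0 = 0.44.
Chaining: u(2,705 kr) = 0.56·1.00 + 0.44·0.44 = 0.7536.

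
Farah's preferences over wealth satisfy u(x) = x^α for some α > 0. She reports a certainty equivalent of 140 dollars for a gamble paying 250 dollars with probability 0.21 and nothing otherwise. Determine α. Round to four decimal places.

α ≈ 2.6916

Since u(0) = 0, the lottery's EU is 0.21·250^α.
Equating: 140^α = 0.21·250^α, i.e. 0.5600^α = 0.21.
Taking logs: α·ln(140/250) = ln(0.21), so α = -1.5606477 / -0.5798185 ≈ 2.6916.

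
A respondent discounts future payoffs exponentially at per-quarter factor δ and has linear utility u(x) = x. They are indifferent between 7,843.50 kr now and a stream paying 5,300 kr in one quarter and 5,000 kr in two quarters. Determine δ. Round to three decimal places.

δ ≈ 0.830

The stream is worth 5300δ + 5000δ² today, so 5300δ + 5000δ² = 7843.50.
Rearranged: 5000δ² + 5300δ − 7843.50 = 0.
By the quadratic formula (taking the positive root), δ = (−5300 + √184960000.00) / 10000 ≈ 0.830.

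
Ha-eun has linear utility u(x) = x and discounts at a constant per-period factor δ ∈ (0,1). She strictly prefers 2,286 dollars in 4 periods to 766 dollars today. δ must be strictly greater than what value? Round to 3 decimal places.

δ > 0.761

Under u(x) = x this choice says 766 < δ^4·2286.
So δ^4 > 766/2286 = 0.33508; taking the 4th root of both positive sides preserves the inequality.
δ > (766/2286)^(1/4) ≈ 0.761.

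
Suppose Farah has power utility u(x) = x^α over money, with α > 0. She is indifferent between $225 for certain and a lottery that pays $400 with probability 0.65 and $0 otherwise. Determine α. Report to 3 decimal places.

EU(lottery) = 0.65·400^α + 0.35·0 = 0.65·400^α.
Setting u(225) equal to that: 225^α = 0.65·400^α ⇒ (225/400)^α = 0.65.
α = ln(0.65) / ln(225/400) = -0.430783/-0.575364 ≈ 0.749.

α ≈ 0.749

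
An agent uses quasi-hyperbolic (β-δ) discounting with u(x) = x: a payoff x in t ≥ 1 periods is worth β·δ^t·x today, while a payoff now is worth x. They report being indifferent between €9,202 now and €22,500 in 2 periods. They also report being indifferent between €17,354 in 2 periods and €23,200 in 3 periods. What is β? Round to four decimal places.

β ≈ 0.7309

From the later pair, β·δ^2·17354 = β·δ^3·23200; dividing through, δ = 17354/23200 = 0.74802.
Substituting δ into 9202 = β·δ^2·22500: β = 9202/(12589.420) ≈ 0.7309.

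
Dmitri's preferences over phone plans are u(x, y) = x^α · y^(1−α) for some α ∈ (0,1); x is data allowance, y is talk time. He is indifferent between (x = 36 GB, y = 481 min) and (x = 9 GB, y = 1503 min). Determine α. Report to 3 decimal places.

α ≈ 0.451

Set the two utilities equal: 36^α·481^(1−α) = 9^α·1503^(1−α).
(36/9)^α = (1503/481)^(1−α); take logs: α·ln(36/9) = (1−α)·ln(1503/481), i.e. α·1.386294 = (1−α)·1.139351.
With A = 1.386294 and B = 1.139351: α·A = (1−α)·B, so α = B/(A+B) = 1.139351/2.525645 ≈ 0.451.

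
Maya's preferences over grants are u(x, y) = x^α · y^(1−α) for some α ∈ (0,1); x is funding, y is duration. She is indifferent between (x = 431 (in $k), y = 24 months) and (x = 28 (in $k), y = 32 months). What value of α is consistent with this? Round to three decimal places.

Indifference: 431^α · 24^(1−α) = 28^α · 32^(1−α).
Taking logs: α·ln 431 + (1−α)·ln 24 = α·ln 28 + (1−α)·ln 32, i.e. α·2.733904 = (1−α)·0.287682.
So α/(1−α) = (0.287682)/(2.733904) = 0.105228, and α = 0.105228/1.105228 ≈ 0.095.

α ≈ 0.095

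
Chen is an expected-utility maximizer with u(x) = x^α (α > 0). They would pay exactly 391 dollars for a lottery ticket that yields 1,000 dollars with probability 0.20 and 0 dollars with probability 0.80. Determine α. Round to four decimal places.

α ≈ 1.7139

Since u(0) = 0, the lottery's EU is 0.20·1000^α.
Equating: 391^α = 0.20·1000^α, i.e. 0.3910^α = 0.20.
Taking logs: α·ln(391/1000) = ln(0.20), so α = -1.6094379 / -0.9390477 ≈ 1.7139.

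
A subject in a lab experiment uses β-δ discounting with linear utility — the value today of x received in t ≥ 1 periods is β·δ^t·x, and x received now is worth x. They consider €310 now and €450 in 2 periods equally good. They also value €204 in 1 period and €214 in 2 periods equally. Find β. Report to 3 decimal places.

From the later pair, β·δ^1·204 = β·δ^2·214; dividing through, δ = 204/214 = 0.95327.
Substituting δ into 310 = β·δ^2·450: β = 310/(408.927) ≈ 0.758.

β ≈ 0.758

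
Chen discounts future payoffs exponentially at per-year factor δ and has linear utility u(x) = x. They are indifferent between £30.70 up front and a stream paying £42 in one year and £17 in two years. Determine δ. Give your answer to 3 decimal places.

δ ≈ 0.590

Equating present values: 30.70 = 42δ + 17δ².
So 17δ² + 42δ − 30.70 = 0.
By the quadratic formula (taking the positive root), δ = (−42 + √3851.60) / 34 ≈ 0.590.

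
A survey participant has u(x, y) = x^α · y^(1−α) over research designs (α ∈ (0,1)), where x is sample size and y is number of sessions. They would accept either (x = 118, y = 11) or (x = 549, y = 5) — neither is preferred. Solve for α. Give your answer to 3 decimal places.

Set the two utilities equal: 118^α·11^(1−α) = 549^α·5^(1−α).
Rearrange to (118/549)^α = (5/11)^(1−α) and take logs: α·-1.537414 = (1−α)·-0.788457.
So α/(1−α) = (-0.788457)/(-1.537414) = 0.512846, and α = 0.512846/1.512846 ≈ 0.339.

α ≈ 0.339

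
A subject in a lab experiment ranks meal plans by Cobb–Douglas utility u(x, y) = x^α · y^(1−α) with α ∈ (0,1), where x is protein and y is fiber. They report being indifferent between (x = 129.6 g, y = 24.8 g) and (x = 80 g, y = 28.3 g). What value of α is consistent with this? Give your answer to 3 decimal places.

Indifference: 129.6^α · 24.8^(1−α) = 80^α · 28.3^(1−α).
Rearrange to (129.6/80)^α = (28.3/24.8)^(1−α) and take logs: α·0.482426 = (1−α)·0.132018.
So α/(1−α) = (0.132018)/(0.482426) = 0.273654, and α = 0.273654/1.273654 ≈ 0.215.

α ≈ 0.215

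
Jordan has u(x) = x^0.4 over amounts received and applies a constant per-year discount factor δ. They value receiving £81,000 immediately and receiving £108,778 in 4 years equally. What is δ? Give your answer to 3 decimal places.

δ ≈ 0.971

Indifference means u(81000) = δ^4 · u(108778), so δ^4 = u(81000)/u(108778).
With u(x) = x^0.4: δ^4 = 81000^0.4/108778^0.4 = (81000/108778)^0.4 = 0.88875.
So δ = 0.88875^(1/4) ≈ 0.971.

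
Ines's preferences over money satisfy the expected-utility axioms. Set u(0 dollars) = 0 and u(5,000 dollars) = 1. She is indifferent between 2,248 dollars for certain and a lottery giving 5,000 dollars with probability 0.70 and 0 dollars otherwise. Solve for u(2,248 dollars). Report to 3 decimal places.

u(2,248 dollars) equals the lottery's expected utility: 0.70·1 + 0.30·0 = 0.70.

0.700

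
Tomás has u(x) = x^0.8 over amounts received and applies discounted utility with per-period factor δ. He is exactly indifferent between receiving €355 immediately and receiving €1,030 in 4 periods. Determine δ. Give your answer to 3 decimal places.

δ ≈ 0.808

Indifference means u(355) = δ^4 · u(1030), so δ^4 = u(355)/u(1030).
Since u(x) = x^0.8, δ^4 = (355/1030)^0.8 = 0.34466^0.8 = 0.42649.
Taking the 4th root: δ = 0.42649^(1/4) ≈ 0.808.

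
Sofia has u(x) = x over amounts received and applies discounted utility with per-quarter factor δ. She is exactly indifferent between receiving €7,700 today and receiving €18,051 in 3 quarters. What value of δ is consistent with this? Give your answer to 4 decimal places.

Equating discounted utilities: u(7700) = δ^3·u(18051) ⇒ δ^3 = u(7700)/u(18051).
With u(x) = x: δ^3 = 7700/18051 = 0.42657.
So δ = 0.42657^(1/3) ≈ 0.7528.

δ ≈ 0.7528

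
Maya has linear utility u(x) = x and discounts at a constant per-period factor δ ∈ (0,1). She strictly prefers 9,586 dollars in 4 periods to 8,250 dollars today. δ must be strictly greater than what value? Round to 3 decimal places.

δ > 0.963

Comparing present values: 8250 < δ^4·9586.
So δ^4 > 8250/9586 = 0.86063; taking the 4th root of both positive sides preserves the inequality.
δ > (8250/9586)^(1/4) ≈ 0.963.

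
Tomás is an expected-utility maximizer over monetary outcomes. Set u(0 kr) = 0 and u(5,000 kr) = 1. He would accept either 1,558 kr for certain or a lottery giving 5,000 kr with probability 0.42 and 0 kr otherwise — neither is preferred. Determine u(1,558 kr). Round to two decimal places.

The indifference gives u(1,558 kr) = 0.42·u(5,000 kr) + 0.58·u(0 kr) = 0.42·1 + 0.58·0 = 0.42.

0.42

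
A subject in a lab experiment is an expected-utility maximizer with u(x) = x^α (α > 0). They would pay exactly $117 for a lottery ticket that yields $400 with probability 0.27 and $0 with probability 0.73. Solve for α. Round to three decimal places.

α ≈ 1.065

Since u(0) = 0, the lottery's EU is 0.27·400^α.
Setting u(117) equal to that: 117^α = 0.27·400^α ⇒ (117/400)^α = 0.27.
Take logs: α = ln 0.27 / ln(117/400) ≈ 1.06511.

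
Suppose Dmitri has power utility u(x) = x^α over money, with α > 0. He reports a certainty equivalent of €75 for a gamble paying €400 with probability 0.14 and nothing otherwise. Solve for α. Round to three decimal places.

α ≈ 1.175

EU(lottery) = 0.14·400^α + 0.86·0 = 0.14·400^α.
Indifference: 75^α = 0.14·400^α, so (75/400)^α = 0.14.
Take logs: α = ln 0.14 / ln(75/400) ≈ 1.17452.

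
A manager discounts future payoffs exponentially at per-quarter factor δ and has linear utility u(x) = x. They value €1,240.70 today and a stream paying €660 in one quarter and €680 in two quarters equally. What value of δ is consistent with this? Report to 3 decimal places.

δ ≈ 0.950

Present value of the stream is 660·δ + 680·δ². Indifference gives 660δ + 680δ² = 1240.70.
That is, 680δ² + 660δ − 1240.70 = 0, a quadratic in δ.
By the quadratic formula (taking the positive root), δ = (−660 + √3810304.00) / 1360 ≈ 0.950.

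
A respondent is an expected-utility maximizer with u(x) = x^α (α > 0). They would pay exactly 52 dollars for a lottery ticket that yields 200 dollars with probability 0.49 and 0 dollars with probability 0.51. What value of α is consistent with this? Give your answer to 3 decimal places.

α ≈ 0.530

EU(lottery) = 0.49·200^α + 0.51·0 = 0.49·200^α.
Equating: 52^α = 0.49·200^α, i.e. 0.2600^α = 0.49.
α = ln(0.49) / ln(52/200) = -0.713350/-1.347074 ≈ 0.530.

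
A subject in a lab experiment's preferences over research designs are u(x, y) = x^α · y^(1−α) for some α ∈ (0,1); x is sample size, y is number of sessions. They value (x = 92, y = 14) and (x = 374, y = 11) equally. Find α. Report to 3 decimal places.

α ≈ 0.147

The Cobb–Douglas utilities coincide, so 92^α·14^(1−α) = 374^α·11^(1−α).
Rearrange to (92/374)^α = (11/14)^(1−α) and take logs: α·-1.402467 = (1−α)·-0.241162.
So α/(1−α) = (-0.241162)/(-1.402467) = 0.171956, and α = 0.171956/1.171956 ≈ 0.147.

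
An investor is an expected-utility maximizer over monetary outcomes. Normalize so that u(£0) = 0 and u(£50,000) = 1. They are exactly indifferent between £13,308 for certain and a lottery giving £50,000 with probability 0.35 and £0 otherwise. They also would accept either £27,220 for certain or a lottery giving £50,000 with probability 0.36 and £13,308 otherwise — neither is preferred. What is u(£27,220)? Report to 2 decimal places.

First, u(£13,308) = 0.35·u(£50,000) + 0.65·u(£0) = 0.35.
Then u(£27,220) = 0.36·u(£50,000) + 0.64·u(£13,308) = 0.36·1.00 + 0.64·0.35 = 0.5840.

0.58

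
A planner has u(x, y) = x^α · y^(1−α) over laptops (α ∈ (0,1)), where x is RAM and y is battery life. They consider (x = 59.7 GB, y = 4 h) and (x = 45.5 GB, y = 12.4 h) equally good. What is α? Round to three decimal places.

α ≈ 0.806

Set the two utilities equal: 59.7^α·4^(1−α) = 45.5^α·12.4^(1−α).
Taking logs: α·ln 59.7 + (1−α)·ln 4 = α·ln 45.5 + (1−α)·ln 12.4, i.e. α·0.271620 = (1−α)·1.131402.
So α/(1−α) = (1.131402)/(0.271620) = 4.165385, and α = 4.165385/5.165385 ≈ 0.806.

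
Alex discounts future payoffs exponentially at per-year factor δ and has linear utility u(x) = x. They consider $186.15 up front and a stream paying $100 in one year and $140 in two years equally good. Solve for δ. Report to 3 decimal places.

δ ≈ 0.850

The stream is worth 100δ + 140δ² today, so 100δ + 140δ² = 186.15.
So 140δ² + 100δ − 186.15 = 0.
The positive root is δ = [−100 + √(100² + 4·140·186.15)] / (2·140) = (−100 + 338.000)/280 ≈ 0.850.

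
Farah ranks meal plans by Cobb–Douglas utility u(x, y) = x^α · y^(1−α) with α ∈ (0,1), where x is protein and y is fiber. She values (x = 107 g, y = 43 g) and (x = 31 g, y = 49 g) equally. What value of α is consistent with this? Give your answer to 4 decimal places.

α ≈ 0.0954

Set the two utilities equal: 107^α·43^(1−α) = 31^α·49^(1−α).
(107/31)^α = (49/43)^(1−α); take logs: α·ln(107/31) = (1−α)·ln(49/43), i.e. α·1.2388416 = (1−α)·0.1306202.
So α/(1−α) = (0.1306202)/(1.2388416) = 0.1054374, and α = 0.1054374/1.1054374 ≈ 0.0954.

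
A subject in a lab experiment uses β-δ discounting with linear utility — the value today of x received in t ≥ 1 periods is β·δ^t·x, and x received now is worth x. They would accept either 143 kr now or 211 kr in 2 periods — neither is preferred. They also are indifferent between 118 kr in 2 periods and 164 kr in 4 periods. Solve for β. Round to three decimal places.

From the later pair, β·δ^2·118 = β·δ^4·164; dividing through, δ^2 = 118/164 = 0.71951, so δ = 0.84824.
Substituting δ into 143 = β·δ^2·211: β = 143/(151.817) ≈ 0.942.

β ≈ 0.942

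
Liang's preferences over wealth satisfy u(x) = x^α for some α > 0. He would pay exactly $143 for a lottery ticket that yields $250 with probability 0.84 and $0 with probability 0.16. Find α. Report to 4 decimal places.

The lottery's expected utility is 0.84·u(250) + 0.16·u(0) = 0.84·250^α (since u(0) = 0 for α > 0).
Equating: 143^α = 0.84·250^α, i.e. 0.5720^α = 0.84.
Taking logs: α·ln(143/250) = ln(0.84), so α = -0.1743534 / -0.5586163 ≈ 0.3121.

α ≈ 0.3121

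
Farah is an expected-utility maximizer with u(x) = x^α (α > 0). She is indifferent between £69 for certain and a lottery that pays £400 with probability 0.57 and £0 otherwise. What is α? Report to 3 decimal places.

Since u(0) = 0, the lottery's EU is 0.57·400^α.
Setting u(69) equal to that: 69^α = 0.57·400^α ⇒ (69/400)^α = 0.57.
Take logs: α = ln 0.57 / ln(69/400) ≈ 0.31987.

α ≈ 0.320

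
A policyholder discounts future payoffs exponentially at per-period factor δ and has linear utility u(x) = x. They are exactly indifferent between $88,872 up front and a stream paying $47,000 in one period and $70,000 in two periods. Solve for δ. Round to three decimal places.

δ ≈ 0.840

Equating present values: 88872 = 47000δ + 70000δ².
So 70000δ² + 47000δ − 88872 = 0.
By the quadratic formula (taking the positive root), δ = (−47000 + √27093160000.00) / 140000 ≈ 0.840.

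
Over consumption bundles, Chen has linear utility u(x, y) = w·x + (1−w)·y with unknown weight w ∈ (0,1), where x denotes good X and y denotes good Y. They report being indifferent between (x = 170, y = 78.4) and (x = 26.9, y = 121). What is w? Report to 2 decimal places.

w = 0.23

Indifference: w·170 + (1−w)·78.4 = w·26.9 + (1−w)·121.
Collecting terms: w·143.1 = (1−w)·42.6.
The marginal rate of substitution is 42.6/143.1, so w = 42.6/(143.1+42.6) = 0.23.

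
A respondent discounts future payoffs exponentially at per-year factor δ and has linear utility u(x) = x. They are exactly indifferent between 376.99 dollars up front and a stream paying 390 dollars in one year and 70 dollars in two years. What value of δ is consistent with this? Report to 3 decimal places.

δ ≈ 0.840

The stream is worth 390δ + 70δ² today, so 390δ + 70δ² = 376.99.
Rearranged: 70δ² + 390δ − 376.99 = 0.
By the quadratic formula (taking the positive root), δ = (−390 + √257657.20) / 140 ≈ 0.840.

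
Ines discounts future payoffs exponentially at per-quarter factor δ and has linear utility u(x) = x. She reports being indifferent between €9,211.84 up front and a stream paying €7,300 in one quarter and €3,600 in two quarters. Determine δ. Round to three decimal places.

δ ≈ 0.880

Equating present values: 9211.84 = 7300δ + 3600δ².
So 3600δ² + 7300δ − 9211.84 = 0.
δ = (−7300 + √(7300² + 4·3600·9211.84)) / (2·3600) = (−7300 + √185940496.00) / 7200 ≈ 0.880.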